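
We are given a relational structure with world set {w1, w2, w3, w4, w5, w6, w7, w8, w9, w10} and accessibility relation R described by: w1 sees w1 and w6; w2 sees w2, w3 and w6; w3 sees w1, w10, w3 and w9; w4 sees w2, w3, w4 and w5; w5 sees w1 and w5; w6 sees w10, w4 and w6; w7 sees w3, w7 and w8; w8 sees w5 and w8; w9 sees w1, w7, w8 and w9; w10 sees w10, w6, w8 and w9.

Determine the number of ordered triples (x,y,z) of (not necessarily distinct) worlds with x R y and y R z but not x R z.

35

Enumerating: (w1,w6,w10), (w1,w6,w4), (w10,w6,w4), (w10,w8,w5), (w10,w9,w1), (w10,w9,w7), (w2,w3,w1), (w2,w3,w10), (w2,w3,w9), (w2,w6,w10), (w2,w6,w4), (w3,w1,w6), … and 23 more.
Total: 35.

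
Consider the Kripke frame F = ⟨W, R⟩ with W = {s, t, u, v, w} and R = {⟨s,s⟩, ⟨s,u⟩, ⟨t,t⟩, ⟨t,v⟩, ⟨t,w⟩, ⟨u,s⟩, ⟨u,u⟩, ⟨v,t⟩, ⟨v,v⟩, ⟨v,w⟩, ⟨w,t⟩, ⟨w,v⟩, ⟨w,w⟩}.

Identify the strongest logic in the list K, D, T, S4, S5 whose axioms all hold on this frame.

Serial (axiom D): yes — every world has a successor (e.g. s R s).
Reflexive (axiom T): yes — every world is R-related to itself.
Transitive (axiom 4): yes — every two-step R-path is closed by a direct edge.
Euclidean (axiom 5): yes — any two successors of a common world are R-related.
So F validates K, D, T, S4, S5. The strongest is S5.

S5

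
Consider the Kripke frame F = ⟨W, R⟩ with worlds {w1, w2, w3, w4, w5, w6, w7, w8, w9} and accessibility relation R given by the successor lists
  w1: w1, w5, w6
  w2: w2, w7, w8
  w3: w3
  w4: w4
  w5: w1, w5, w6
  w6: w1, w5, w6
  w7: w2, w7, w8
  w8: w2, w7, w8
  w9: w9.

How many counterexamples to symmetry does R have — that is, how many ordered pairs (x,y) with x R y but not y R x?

R is symmetric; there are no such tuples.

0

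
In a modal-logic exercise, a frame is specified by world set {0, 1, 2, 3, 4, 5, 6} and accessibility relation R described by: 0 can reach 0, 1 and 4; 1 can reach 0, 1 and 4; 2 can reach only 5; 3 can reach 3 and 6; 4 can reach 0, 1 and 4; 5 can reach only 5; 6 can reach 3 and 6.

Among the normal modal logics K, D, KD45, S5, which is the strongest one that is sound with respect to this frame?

KD45

Serial (axiom D): yes — every world has a successor (e.g. 0 R 0).
Euclidean (axiom 5): yes — any two successors of a common world are R-related.
Transitive (axiom 4): yes — every two-step R-path is closed by a direct edge.
Reflexive (axiom T): no — 2 is not related to itself.
So F validates K, D, KD45; S5 would additionally require R to be reflexive. The strongest is KD45.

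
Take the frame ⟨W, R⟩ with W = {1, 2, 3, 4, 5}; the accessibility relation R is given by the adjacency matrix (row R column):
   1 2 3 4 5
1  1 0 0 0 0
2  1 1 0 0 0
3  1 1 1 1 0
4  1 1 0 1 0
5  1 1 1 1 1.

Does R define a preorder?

Reflexive: yes — every world is R-related to itself.
Transitive: yes — every two-step R-path is closed by a direct edge.
So R is a preorder.

Yes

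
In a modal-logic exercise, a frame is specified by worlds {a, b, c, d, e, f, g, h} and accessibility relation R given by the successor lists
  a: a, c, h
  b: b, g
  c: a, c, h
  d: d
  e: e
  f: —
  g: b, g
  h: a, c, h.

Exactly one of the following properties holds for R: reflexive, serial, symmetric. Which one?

symmetric

Reflexive: no — f is not related to itself.
Serial: no — f has no R-successor.
Symmetric: yes — every pair in R has its reverse in R.
Only symmetric holds.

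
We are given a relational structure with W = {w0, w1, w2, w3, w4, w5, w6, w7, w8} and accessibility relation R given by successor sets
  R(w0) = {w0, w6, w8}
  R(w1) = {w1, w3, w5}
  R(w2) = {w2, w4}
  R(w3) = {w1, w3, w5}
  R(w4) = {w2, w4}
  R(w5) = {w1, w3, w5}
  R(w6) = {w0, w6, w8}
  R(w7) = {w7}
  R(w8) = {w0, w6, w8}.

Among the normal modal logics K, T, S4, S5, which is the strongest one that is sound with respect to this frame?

Reflexive (axiom T): yes — every world is R-related to itself.
Transitive (axiom 4): yes — every two-step R-path is closed by a direct edge.
Euclidean (axiom 5): yes — any two successors of a common world are R-related.
So F validates K, T, S4, S5. The strongest is S5.

S5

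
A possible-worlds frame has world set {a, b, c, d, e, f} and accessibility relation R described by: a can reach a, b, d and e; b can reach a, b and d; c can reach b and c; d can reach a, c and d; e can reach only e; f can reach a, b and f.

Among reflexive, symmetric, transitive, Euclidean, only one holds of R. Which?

Reflexive: yes — every world is R-related to itself.
Symmetric: no — a R e but not e R a.
Transitive: no — a R d and d R c, but not a R c.
Euclidean: no — a R b and a R e, but not b R e.
Only reflexive holds.

reflexive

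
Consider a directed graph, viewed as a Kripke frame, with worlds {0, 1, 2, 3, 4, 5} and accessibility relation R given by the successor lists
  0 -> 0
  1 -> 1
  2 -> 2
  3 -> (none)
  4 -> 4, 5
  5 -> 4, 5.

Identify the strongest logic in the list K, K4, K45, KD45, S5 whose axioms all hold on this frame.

Transitive (axiom 4): yes — every two-step R-path is closed by a direct edge.
Euclidean (axiom 5): yes — any two successors of a common world are R-related.
Serial (axiom D): no — 3 has no R-successor.
Reflexive (axiom T): no — 3 is not related to itself.
So F validates K, K4, K45; KD45 would additionally require R to be serial. The strongest is K45.

K45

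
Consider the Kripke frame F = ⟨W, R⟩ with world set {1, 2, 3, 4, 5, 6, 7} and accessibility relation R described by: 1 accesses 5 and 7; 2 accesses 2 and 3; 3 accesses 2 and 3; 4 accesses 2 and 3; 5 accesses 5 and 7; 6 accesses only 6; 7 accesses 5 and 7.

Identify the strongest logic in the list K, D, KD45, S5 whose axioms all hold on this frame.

Serial (axiom D): yes — every world has a successor (e.g. 1 R 5).
Euclidean (axiom 5): yes — any two successors of a common world are R-related.
Transitive (axiom 4): yes — every two-step R-path is closed by a direct edge.
Reflexive (axiom T): no — 1 is not related to itself.
So F validates K, D, KD45; S5 would additionally require R to be reflexive. The strongest is KD45.

KD45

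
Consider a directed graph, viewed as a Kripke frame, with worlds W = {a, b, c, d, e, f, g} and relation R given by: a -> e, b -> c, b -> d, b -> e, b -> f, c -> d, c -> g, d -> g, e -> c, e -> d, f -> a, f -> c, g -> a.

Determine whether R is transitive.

No

Transitive: no — a R e and e R c, but not a R c.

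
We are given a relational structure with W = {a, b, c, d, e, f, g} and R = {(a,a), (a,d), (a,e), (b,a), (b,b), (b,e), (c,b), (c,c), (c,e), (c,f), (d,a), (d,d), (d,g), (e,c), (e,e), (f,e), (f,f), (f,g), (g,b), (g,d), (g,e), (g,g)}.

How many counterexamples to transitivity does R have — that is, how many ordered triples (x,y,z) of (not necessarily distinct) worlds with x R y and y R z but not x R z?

17

Enumerating: (a,d,g), (a,e,c), (b,a,d), (b,e,c), (c,b,a), (c,f,g), (d,a,e), (d,g,b), (d,g,e), (e,c,b), (e,c,f), (f,e,c), (f,g,b), (f,g,d), (g,b,a), (g,d,a), (g,e,c).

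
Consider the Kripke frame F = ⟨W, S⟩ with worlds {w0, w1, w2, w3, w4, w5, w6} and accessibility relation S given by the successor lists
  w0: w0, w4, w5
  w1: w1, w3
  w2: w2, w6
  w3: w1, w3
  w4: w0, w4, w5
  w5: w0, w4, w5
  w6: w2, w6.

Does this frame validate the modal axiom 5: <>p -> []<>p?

By correspondence theory, 5 is valid on a frame iff S is Euclidean.
Euclidean: yes — any two successors of a common world are S-related.

Yes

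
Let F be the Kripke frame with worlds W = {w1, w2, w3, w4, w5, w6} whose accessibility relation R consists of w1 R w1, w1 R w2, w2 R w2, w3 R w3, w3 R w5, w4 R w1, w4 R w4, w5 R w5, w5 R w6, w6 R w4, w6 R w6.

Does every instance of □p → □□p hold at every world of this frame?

No

The schema 4 characterises exactly the transitive frames.
Transitive: no — w3 R w5 and w5 R w6, but not w3 R w6.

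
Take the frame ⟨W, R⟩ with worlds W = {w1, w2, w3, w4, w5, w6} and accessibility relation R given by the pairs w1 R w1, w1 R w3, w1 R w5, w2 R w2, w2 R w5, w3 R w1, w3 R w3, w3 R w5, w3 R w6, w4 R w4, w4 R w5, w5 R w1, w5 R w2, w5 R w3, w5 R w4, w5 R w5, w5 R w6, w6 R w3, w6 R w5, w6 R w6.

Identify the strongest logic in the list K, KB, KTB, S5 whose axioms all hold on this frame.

KTB

Symmetric (axiom B): yes — every pair in R has its reverse in R.
Reflexive (axiom T): yes — every world is R-related to itself.
Euclidean (axiom 5): no — w3 R w1 and w3 R w6, but not w1 R w6.
So F validates K, KB, KTB; S5 would additionally require R to be Euclidean. The strongest is KTB.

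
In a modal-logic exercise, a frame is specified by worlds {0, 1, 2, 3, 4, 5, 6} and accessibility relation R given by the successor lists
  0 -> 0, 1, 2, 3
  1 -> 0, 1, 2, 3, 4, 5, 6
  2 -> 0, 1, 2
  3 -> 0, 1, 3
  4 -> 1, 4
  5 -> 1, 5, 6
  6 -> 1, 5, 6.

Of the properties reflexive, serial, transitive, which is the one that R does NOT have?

Reflexive: yes — every world is R-related to itself.
Serial: yes — every world has a successor (e.g. 0 R 0).
Transitive: no — 0 R 1 and 1 R 4, but not 0 R 4.
Only transitive fails.

transitive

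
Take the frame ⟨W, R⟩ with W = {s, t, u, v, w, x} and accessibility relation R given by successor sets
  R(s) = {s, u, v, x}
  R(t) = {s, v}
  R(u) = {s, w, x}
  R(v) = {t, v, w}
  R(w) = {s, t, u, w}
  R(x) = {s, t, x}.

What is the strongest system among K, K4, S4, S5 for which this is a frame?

K

Transitive (axiom 4): no — s R u and u R w, but not s R w.
Reflexive (axiom T): no — t is not related to itself.
Euclidean (axiom 5): no — s R u and s R v, but not u R v.
So F validates K; K4 would additionally require R to be transitive. The strongest is K.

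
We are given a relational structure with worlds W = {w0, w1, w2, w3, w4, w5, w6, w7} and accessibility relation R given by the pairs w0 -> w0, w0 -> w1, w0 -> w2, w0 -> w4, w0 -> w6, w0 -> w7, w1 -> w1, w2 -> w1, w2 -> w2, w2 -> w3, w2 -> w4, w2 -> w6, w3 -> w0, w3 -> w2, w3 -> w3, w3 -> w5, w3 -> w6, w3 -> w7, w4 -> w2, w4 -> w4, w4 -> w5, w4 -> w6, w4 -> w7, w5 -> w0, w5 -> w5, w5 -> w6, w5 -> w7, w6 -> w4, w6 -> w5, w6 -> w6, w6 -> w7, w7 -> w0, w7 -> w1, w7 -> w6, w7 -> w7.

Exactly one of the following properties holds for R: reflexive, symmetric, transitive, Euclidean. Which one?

Reflexive: yes — every world is R-related to itself.
Symmetric: no — w0 R w1 but not w1 R w0.
Transitive: no — w0 R w2 and w2 R w3, but not w0 R w3.
Euclidean: no — w0 R w1 and w0 R w2, but not w1 R w2.
Only reflexive holds.

reflexive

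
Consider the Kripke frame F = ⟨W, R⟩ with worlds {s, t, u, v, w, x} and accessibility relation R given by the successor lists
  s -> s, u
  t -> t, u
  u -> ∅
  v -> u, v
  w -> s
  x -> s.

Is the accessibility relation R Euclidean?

No

Euclidean: no — s R u and s R s, but not u R s.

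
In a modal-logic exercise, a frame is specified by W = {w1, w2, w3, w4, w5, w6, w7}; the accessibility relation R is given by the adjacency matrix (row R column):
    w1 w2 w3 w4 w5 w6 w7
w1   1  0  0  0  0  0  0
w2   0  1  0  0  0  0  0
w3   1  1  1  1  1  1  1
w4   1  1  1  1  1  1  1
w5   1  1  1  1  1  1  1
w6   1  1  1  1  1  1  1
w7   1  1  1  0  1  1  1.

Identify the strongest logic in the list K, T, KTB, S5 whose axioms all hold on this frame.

Reflexive (axiom T): yes — every world is R-related to itself.
Symmetric (axiom B): no — w3 R w1 but not w1 R w3.
Euclidean (axiom 5): no — w3 R w1 and w3 R w2, but not w1 R w2.
So F validates K, T; KTB would additionally require R to be symmetric. The strongest is T.

T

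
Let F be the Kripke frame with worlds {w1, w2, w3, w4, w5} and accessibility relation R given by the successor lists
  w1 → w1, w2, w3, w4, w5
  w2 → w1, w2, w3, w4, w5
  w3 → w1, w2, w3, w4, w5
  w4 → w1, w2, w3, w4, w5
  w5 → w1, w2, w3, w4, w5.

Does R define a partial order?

No

Reflexive: yes — every world is R-related to itself.
Transitive: yes — every two-step R-path is closed by a direct edge.
Antisymmetric: no — w1 R w2 and w2 R w1 with w1 ≠ w2.
So R is not a partial order.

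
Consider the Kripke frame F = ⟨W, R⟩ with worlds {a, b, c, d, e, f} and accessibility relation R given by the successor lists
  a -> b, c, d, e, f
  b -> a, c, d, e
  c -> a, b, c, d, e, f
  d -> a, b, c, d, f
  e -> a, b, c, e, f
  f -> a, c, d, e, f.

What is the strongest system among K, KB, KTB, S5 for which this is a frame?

Symmetric (axiom B): yes — every pair in R has its reverse in R.
Reflexive (axiom T): no — a is not related to itself.
Euclidean (axiom 5): no — a R b and a R f, but not b R f.
So F validates K, KB; KTB would additionally require R to be reflexive. The strongest is KB.

KB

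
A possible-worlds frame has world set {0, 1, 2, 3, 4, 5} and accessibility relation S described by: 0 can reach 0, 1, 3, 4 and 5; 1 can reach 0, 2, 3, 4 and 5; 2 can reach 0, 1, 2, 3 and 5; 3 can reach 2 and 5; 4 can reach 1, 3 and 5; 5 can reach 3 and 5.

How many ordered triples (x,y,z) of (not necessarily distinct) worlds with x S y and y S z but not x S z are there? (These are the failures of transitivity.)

16

Enumerating: (0,1,2), (0,3,2), (1,0,1), (1,2,1), (1,4,1), (2,0,4), (2,1,4), (3,2,0), (3,2,1), (3,2,3), (3,5,3), (4,1,0), (4,1,2), (4,1,4), (4,3,2), (5,3,2).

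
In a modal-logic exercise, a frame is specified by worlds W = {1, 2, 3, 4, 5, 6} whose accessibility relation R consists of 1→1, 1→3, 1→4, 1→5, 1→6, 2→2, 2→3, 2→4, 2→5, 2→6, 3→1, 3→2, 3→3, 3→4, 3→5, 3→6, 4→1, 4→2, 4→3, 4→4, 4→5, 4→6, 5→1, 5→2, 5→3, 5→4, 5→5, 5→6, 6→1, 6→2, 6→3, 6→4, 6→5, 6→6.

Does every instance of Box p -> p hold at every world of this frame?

By correspondence theory, T is valid on a frame iff R is reflexive.
Reflexive: yes — every world is R-related to itself.

Yes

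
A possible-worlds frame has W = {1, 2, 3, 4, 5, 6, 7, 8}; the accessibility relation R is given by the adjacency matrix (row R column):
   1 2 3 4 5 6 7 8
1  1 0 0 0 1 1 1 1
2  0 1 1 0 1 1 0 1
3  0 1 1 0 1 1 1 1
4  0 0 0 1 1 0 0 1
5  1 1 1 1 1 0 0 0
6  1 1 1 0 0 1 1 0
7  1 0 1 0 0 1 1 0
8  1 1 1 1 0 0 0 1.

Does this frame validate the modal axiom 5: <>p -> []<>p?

No

By correspondence theory, 5 is valid on a frame iff R is Euclidean.
Euclidean: no — 1 R 5 and 1 R 6, but not 5 R 6.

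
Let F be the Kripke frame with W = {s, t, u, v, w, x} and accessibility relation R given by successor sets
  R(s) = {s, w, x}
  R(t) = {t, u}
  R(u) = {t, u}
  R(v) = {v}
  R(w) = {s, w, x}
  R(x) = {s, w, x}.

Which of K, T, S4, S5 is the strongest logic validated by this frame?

Reflexive (axiom T): yes — every world is R-related to itself.
Transitive (axiom 4): yes — every two-step R-path is closed by a direct edge.
Euclidean (axiom 5): yes — any two successors of a common world are R-related.
So F validates K, T, S4, S5. The strongest is S5.

S5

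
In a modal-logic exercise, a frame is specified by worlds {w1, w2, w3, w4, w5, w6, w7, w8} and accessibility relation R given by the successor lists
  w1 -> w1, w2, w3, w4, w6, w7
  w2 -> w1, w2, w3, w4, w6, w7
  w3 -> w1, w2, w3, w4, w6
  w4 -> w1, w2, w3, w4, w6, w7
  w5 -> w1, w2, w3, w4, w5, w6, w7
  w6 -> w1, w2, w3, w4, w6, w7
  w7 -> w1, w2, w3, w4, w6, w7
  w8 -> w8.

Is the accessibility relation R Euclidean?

Euclidean: no — w1 R w3 and w1 R w7, but not w3 R w7.

No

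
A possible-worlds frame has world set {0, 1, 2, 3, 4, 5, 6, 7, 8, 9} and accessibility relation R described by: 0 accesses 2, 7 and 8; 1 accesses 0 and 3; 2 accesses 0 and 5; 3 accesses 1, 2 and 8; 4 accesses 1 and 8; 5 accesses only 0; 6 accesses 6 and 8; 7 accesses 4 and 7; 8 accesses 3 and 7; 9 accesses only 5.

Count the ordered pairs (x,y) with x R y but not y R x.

Enumerating: (0,7), (0,8), (1,0), (2,5), (3,2), (4,1), (4,8), (5,0), (6,8), (7,4), (8,7), (9,5).

12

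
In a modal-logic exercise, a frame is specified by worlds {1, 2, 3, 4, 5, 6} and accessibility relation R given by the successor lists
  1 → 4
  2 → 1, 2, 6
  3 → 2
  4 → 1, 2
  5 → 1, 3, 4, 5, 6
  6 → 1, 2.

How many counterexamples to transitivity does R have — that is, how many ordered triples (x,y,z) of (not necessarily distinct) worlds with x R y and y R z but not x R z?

12

Enumerating: (1,4,1), (1,4,2), (2,1,4), (3,2,1), (3,2,6), (4,1,4), (4,2,6), (5,3,2), (5,4,2), (5,6,2), (6,1,4), (6,2,6).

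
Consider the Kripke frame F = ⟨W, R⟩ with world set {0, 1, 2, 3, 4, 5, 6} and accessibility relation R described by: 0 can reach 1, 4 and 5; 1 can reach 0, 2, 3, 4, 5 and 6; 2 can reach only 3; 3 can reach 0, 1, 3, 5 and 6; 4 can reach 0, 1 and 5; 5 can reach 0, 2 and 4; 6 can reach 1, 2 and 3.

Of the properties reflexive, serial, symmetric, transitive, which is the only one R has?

Reflexive: no — 0 is not related to itself.
Serial: yes — every world has a successor (e.g. 0 R 1).
Symmetric: no — 1 R 2 but not 2 R 1.
Transitive: no — 0 R 1 and 1 R 2, but not 0 R 2.
Only serial holds.

serial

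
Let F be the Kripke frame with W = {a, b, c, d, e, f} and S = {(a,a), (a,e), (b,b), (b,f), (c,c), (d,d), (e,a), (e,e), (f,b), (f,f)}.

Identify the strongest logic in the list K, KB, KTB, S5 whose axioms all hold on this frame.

S5

Symmetric (axiom B): yes — every pair in S has its reverse in S.
Reflexive (axiom T): yes — every world is S-related to itself.
Euclidean (axiom 5): yes — any two successors of a common world are S-related.
So F validates K, KB, KTB, S5. The strongest is S5.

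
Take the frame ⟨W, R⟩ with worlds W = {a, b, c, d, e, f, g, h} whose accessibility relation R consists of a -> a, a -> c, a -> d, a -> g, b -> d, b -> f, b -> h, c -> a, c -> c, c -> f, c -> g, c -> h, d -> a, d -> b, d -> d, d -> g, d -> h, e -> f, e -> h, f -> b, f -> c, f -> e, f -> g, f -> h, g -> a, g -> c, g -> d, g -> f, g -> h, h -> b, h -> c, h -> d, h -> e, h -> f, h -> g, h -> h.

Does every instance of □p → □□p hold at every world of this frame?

No

The schema 4 characterises exactly the transitive frames.
Transitive: no — a R c and c R f, but not a R f.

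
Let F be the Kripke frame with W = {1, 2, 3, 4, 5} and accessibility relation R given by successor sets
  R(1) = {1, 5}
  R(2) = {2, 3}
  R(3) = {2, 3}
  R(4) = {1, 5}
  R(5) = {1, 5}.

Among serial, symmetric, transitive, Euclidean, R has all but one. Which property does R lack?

symmetric

Serial: yes — every world has a successor (e.g. 1 R 1).
Symmetric: no — 4 R 1 but not 1 R 4.
Transitive: yes — every two-step R-path is closed by a direct edge.
Euclidean: yes — any two successors of a common world are R-related.
Only symmetric fails.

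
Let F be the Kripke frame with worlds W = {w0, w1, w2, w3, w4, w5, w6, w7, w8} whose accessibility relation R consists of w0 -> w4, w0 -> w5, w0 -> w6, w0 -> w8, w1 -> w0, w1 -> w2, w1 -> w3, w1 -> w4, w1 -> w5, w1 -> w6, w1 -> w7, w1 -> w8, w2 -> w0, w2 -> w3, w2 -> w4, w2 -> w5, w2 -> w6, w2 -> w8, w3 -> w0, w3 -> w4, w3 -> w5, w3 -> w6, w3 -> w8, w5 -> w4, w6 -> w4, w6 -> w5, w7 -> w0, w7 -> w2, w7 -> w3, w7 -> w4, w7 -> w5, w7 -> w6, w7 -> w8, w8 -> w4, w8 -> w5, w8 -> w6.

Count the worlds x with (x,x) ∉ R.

Enumerating: w0, w1, w2, w3, w4, w5, w6, w7, w8.

9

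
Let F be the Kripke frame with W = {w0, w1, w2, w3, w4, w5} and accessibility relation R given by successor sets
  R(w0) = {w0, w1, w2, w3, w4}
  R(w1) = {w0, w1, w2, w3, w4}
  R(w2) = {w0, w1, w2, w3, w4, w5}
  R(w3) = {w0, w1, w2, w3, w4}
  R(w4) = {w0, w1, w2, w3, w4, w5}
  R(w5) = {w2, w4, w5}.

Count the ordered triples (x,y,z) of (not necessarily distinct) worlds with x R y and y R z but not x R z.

12

Enumerating: (w0,w2,w5), (w0,w4,w5), (w1,w2,w5), (w1,w4,w5), (w3,w2,w5), (w3,w4,w5), (w5,w2,w0), (w5,w2,w1), (w5,w2,w3), (w5,w4,w0), (w5,w4,w1), (w5,w4,w3).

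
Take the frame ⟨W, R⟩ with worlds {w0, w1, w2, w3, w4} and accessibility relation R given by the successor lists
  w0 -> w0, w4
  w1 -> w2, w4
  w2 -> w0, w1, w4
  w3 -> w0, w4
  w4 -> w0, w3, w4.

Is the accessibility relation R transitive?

No

Transitive: no — w0 R w4 and w4 R w3, but not w0 R w3.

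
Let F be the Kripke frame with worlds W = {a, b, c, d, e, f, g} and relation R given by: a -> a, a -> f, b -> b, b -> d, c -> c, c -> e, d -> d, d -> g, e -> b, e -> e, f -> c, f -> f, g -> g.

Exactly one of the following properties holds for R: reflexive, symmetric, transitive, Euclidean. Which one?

reflexive

Reflexive: yes — every world is R-related to itself.
Symmetric: no — a R f but not f R a.
Transitive: no — a R f and f R c, but not a R c.
Euclidean: no — a R f and a R a, but not f R a.
Only reflexive holds.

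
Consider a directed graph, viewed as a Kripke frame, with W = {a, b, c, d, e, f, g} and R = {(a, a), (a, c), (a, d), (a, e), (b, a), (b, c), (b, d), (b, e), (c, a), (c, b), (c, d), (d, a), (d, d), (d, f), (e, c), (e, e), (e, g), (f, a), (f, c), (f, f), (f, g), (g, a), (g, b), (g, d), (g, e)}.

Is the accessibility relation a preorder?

No

Reflexive: no — b is not related to itself.
Transitive: no — a R c and c R b, but not a R b.
So R is not a preorder.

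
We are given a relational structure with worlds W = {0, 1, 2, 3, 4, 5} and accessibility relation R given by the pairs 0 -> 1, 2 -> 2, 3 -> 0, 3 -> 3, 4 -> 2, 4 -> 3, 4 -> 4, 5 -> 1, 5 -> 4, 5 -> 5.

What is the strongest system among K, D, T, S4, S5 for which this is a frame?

Serial (axiom D): no — 1 has no R-successor.
Reflexive (axiom T): no — 0 is not related to itself.
Transitive (axiom 4): no — 3 R 0 and 0 R 1, but not 3 R 1.
Euclidean (axiom 5): no — 4 R 2 and 4 R 3, but not 2 R 3.
So F validates K; D would additionally require R to be serial. The strongest is K.

K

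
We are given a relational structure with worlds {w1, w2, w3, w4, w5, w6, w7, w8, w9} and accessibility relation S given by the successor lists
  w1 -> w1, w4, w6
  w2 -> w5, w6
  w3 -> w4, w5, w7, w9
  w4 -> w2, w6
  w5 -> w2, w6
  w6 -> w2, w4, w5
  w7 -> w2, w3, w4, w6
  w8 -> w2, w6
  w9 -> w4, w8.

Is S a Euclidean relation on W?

No

Euclidean: no — w3 S w4 and w3 S w5, but not w4 S w5.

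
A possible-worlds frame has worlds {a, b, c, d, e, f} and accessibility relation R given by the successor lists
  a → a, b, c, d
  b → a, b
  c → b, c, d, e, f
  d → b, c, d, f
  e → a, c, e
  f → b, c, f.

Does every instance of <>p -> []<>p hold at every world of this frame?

No

Axiom 5 corresponds to the accessibility relation being Euclidean.
Euclidean: no — a R b and a R c, but not b R c.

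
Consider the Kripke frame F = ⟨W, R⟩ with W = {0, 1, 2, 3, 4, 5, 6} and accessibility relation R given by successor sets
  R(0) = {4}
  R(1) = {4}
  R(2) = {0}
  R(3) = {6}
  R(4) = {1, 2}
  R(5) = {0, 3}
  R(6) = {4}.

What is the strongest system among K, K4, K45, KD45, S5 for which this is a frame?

Transitive (axiom 4): no — 0 R 4 and 4 R 1, but not 0 R 1.
Euclidean (axiom 5): no — 4 R 1 and 4 R 2, but not 1 R 2.
Serial (axiom D): yes — every world has a successor (e.g. 0 R 4).
Reflexive (axiom T): no — 0 is not related to itself.
So F validates K; K4 would additionally require R to be transitive. The strongest is K.

K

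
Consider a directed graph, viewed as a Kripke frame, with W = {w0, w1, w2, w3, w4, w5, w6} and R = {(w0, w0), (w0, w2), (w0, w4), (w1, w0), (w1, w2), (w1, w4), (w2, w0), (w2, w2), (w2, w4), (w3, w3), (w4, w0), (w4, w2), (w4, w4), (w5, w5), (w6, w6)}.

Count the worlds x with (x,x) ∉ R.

Enumerating: w1.

1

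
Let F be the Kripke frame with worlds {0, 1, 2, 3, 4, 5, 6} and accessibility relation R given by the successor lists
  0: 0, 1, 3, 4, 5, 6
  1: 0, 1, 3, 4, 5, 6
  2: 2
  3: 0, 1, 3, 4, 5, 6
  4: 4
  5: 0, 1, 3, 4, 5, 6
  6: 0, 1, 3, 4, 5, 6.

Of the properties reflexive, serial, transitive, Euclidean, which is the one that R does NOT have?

Reflexive: yes — every world is R-related to itself.
Serial: yes — every world has a successor (e.g. 0 R 0).
Transitive: yes — every two-step R-path is closed by a direct edge.
Euclidean: no — 0 R 4 and 0 R 1, but not 4 R 1.
Only Euclidean fails.

Euclidean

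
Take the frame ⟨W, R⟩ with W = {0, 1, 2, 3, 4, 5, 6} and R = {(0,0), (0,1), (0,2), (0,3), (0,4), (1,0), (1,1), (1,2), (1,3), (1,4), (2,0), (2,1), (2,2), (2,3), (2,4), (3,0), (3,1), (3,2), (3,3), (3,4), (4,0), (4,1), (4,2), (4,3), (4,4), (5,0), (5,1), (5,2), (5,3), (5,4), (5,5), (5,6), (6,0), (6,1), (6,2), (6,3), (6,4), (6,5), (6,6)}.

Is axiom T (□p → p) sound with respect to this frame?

Yes

By correspondence theory, T is valid on a frame iff R is reflexive.
Reflexive: yes — every world is R-related to itself.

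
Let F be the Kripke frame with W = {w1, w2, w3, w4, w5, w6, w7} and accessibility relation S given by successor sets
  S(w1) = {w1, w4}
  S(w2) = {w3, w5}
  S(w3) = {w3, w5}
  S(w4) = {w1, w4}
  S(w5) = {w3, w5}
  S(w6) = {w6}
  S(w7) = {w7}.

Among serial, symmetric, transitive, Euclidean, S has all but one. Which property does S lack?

symmetric

Serial: yes — every world has a successor (e.g. w1 S w1).
Symmetric: no — w2 S w3 but not w3 S w2.
Transitive: yes — every two-step S-path is closed by a direct edge.
Euclidean: yes — any two successors of a common world are S-related.
Only symmetric fails.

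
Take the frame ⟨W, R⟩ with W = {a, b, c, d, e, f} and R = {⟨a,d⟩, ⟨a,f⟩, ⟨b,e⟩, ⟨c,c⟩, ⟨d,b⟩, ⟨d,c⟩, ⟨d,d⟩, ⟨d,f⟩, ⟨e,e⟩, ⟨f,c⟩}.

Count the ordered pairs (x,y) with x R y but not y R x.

7

Enumerating: (a,d), (a,f), (b,e), (d,b), (d,c), (d,f), (f,c).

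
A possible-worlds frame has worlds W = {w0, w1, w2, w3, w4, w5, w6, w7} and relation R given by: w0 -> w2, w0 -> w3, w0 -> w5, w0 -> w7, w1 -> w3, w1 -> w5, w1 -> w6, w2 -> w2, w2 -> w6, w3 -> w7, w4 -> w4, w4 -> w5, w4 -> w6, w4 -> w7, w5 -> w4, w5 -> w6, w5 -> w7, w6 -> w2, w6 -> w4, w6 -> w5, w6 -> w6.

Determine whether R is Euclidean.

No

Euclidean: no — w0 R w2 and w0 R w3, but not w2 R w3.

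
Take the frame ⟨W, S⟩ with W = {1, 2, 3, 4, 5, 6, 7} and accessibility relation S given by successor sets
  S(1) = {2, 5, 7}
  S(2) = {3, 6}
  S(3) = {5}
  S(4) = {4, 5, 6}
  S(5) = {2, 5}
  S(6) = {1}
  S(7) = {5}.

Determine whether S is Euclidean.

Euclidean: no — 1 S 2 and 1 S 5, but not 2 S 5.

No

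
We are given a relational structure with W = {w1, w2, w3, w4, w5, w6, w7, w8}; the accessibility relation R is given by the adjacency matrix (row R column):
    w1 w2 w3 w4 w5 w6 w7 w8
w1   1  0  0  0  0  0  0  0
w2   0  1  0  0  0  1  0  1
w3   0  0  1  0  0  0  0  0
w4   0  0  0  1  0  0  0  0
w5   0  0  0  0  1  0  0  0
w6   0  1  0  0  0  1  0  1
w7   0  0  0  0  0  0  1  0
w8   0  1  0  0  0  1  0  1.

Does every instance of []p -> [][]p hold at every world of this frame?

Yes

The schema 4 characterises exactly the transitive frames.
Transitive: yes — every two-step R-path is closed by a direct edge.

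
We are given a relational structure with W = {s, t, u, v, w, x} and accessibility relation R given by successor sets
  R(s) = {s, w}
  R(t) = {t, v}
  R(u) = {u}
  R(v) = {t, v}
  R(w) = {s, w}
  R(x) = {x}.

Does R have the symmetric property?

Symmetric: yes — every pair in R has its reverse in R.

Yes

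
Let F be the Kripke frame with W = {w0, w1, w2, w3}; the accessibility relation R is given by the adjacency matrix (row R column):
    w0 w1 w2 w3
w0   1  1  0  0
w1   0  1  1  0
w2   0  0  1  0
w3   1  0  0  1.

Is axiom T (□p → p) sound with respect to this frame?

Axiom T corresponds to the accessibility relation being reflexive.
Reflexive: yes — every world is R-related to itself.

Yes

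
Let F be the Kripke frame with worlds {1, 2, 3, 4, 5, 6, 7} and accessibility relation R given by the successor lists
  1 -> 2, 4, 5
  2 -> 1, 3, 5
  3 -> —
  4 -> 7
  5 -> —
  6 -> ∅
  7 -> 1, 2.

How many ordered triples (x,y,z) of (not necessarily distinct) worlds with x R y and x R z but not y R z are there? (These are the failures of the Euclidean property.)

Enumerating: (1,2,2), (1,2,4), (1,4,2), (1,4,4), (1,4,5), (1,5,2), (1,5,4), (1,5,5), (2,1,1), (2,1,3), (2,3,1), (2,3,3), … and 7 more.
Total: 19.

19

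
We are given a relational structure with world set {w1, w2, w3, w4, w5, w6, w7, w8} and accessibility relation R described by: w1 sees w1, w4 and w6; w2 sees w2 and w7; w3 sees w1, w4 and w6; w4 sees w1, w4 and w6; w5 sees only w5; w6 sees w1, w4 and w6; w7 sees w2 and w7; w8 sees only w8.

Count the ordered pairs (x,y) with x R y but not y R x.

Enumerating: (w3,w1), (w3,w4), (w3,w6).

3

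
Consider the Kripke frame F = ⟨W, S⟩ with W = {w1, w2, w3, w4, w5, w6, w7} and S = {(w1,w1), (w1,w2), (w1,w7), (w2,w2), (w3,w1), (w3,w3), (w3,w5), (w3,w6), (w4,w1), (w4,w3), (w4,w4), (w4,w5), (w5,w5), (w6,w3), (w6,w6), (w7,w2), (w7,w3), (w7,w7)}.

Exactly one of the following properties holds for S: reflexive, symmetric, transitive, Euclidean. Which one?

Reflexive: yes — every world is S-related to itself.
Symmetric: no — w1 S w2 but not w2 S w1.
Transitive: no — w1 S w7 and w7 S w3, but not w1 S w3.
Euclidean: no — w1 S w2 and w1 S w7, but not w2 S w7.
Only reflexive holds.

reflexive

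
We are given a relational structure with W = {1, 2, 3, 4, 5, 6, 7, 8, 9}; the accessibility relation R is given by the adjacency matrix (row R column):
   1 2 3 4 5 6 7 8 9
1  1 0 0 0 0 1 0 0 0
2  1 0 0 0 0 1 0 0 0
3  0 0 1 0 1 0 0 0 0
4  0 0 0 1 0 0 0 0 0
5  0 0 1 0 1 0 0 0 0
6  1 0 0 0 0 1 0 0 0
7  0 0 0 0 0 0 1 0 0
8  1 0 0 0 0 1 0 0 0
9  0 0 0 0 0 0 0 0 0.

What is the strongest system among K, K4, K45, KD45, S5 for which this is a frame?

Transitive (axiom 4): yes — every two-step R-path is closed by a direct edge.
Euclidean (axiom 5): yes — any two successors of a common world are R-related.
Serial (axiom D): no — 9 has no R-successor.
Reflexive (axiom T): no — 2 is not related to itself.
So F validates K, K4, K45; KD45 would additionally require R to be serial. The strongest is K45.

K45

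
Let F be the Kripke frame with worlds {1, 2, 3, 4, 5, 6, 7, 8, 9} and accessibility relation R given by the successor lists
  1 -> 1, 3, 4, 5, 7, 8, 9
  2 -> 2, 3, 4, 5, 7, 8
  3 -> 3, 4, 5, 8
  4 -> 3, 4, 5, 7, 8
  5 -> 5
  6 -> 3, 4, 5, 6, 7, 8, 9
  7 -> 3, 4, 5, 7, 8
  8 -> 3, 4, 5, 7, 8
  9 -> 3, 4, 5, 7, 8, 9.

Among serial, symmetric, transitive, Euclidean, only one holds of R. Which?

Serial: yes — every world has a successor (e.g. 1 R 1).
Symmetric: no — 1 R 3 but not 3 R 1.
Transitive: no — 3 R 4 and 4 R 7, but not 3 R 7.
Euclidean: no — 1 R 3 and 1 R 7, but not 3 R 7.
Only serial holds.

serial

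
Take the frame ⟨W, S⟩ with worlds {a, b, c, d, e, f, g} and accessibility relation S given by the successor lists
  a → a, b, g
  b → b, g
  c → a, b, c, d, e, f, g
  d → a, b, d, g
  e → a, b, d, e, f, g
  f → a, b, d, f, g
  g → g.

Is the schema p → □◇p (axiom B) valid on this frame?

Axiom B corresponds to the accessibility relation being symmetric.
Symmetric: no — a S b but not b S a.

No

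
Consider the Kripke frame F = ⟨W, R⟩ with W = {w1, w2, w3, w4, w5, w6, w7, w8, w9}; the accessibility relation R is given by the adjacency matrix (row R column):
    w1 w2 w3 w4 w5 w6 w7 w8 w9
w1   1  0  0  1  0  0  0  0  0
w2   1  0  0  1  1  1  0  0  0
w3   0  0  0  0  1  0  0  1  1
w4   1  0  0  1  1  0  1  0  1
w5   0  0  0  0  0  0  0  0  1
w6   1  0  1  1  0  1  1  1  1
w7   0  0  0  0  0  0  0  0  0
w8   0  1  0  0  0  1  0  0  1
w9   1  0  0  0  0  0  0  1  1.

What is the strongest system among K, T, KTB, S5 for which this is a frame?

Reflexive (axiom T): no — w2 is not related to itself.
Symmetric (axiom B): no — w2 R w1 but not w1 R w2.
Euclidean (axiom 5): no — w2 R w1 and w2 R w5, but not w1 R w5.
So F validates K; T would additionally require R to be reflexive. The strongest is K.

K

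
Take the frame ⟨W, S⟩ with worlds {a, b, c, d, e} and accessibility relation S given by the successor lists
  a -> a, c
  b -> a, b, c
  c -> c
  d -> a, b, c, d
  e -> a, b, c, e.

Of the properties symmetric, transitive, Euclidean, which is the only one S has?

transitive

Symmetric: no — a S c but not c S a.
Transitive: yes — every two-step S-path is closed by a direct edge.
Euclidean: no — b S c and b S a, but not c S a.
Only transitive holds.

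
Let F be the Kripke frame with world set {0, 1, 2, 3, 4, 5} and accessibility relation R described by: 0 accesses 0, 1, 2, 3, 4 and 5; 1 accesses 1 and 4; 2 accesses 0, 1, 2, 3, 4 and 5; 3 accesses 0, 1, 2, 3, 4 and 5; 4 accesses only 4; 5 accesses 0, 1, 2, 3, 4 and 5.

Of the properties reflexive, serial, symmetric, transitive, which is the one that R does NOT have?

Reflexive: yes — every world is R-related to itself.
Serial: yes — every world has a successor (e.g. 0 R 0).
Symmetric: no — 0 R 1 but not 1 R 0.
Transitive: yes — every two-step R-path is closed by a direct edge.
Only symmetric fails.

symmetric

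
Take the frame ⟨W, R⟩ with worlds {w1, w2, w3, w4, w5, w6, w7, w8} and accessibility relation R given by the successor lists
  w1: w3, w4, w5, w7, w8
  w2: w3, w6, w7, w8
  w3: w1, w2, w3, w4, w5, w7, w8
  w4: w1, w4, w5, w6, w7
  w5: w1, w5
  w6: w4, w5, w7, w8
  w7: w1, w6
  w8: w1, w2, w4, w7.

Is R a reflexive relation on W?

Reflexive: no — w1 is not related to itself.

No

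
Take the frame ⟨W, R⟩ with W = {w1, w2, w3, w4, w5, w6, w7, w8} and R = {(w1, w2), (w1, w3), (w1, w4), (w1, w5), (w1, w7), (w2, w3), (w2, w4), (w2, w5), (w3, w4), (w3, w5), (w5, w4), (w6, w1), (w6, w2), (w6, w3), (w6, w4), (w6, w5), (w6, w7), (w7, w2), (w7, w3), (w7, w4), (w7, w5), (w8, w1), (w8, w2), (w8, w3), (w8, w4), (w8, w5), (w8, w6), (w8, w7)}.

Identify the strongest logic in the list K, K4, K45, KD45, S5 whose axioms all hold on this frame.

Transitive (axiom 4): yes — every two-step R-path is closed by a direct edge.
Euclidean (axiom 5): no — w1 R w2 and w1 R w7, but not w2 R w7.
Serial (axiom D): no — w4 has no R-successor.
Reflexive (axiom T): no — w1 is not related to itself.
So F validates K, K4; K45 would additionally require R to be Euclidean. The strongest is K4.

K4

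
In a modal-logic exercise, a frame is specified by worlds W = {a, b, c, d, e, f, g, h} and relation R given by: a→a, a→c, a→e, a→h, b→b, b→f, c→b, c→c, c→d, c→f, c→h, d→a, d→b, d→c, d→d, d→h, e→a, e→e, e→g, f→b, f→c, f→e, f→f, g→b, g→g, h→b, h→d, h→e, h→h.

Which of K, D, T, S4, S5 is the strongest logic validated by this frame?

T

Serial (axiom D): yes — every world has a successor (e.g. a R a).
Reflexive (axiom T): yes — every world is R-related to itself.
Transitive (axiom 4): no — a R c and c R b, but not a R b.
Euclidean (axiom 5): no — a R c and a R e, but not c R e.
So F validates K, D, T; S4 would additionally require R to be transitive. The strongest is T.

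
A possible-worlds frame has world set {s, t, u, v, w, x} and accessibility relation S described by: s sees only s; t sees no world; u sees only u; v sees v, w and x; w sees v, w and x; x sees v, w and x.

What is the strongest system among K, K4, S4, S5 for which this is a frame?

Transitive (axiom 4): yes — every two-step S-path is closed by a direct edge.
Reflexive (axiom T): no — t is not related to itself.
Euclidean (axiom 5): yes — any two successors of a common world are S-related.
So F validates K, K4; S4 would additionally require S to be reflexive. The strongest is K4.

K4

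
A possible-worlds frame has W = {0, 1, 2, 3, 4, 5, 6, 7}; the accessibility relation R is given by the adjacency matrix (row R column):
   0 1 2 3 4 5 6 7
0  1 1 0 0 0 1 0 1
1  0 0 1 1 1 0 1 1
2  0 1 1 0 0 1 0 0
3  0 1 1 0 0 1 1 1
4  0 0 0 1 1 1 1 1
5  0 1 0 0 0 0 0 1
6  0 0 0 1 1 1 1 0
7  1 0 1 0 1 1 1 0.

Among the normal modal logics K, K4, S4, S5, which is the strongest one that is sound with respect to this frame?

Transitive (axiom 4): no — 0 R 1 and 1 R 2, but not 0 R 2.
Reflexive (axiom T): no — 1 is not related to itself.
Euclidean (axiom 5): no — 0 R 1 and 0 R 5, but not 1 R 5.
So F validates K; K4 would additionally require R to be transitive. The strongest is K.

K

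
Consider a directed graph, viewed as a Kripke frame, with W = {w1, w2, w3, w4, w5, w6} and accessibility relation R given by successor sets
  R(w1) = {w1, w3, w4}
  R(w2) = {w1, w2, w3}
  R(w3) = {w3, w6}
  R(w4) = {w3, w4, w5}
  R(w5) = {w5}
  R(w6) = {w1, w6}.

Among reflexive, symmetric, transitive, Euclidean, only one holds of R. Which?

reflexive

Reflexive: yes — every world is R-related to itself.
Symmetric: no — w1 R w3 but not w3 R w1.
Transitive: no — w1 R w3 and w3 R w6, but not w1 R w6.
Euclidean: no — w1 R w3 and w1 R w4, but not w3 R w4.
Only reflexive holds.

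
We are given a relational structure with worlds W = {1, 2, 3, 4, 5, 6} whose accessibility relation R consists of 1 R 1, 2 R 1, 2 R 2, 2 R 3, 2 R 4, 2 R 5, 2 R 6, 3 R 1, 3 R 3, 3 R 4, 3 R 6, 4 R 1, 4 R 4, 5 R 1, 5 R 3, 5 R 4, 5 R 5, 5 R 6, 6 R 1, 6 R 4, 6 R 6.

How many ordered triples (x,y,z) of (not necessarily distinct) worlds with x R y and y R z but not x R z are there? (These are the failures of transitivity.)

0

R is transitive; there are no such tuples.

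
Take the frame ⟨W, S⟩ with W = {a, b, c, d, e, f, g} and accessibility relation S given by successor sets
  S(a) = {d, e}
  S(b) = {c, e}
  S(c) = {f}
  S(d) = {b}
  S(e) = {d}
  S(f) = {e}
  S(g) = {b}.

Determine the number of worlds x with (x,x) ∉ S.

Enumerating: a, b, c, d, e, f, g.

7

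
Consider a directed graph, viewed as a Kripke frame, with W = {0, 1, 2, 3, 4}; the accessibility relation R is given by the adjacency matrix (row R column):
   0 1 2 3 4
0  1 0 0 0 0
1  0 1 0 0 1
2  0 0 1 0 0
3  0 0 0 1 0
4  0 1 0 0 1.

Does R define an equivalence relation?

Yes

Reflexive: yes — every world is R-related to itself.
Symmetric: yes — every pair in R has its reverse in R.
Transitive: yes — every two-step R-path is closed by a direct edge.
So R is an equivalence relation.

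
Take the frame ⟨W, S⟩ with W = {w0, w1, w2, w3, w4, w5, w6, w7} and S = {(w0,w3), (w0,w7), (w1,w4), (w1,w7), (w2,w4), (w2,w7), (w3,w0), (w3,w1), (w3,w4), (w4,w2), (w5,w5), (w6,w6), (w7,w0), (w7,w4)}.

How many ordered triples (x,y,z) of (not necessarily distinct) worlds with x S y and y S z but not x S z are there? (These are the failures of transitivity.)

18

Enumerating: (w0,w3,w0), (w0,w3,w1), (w0,w3,w4), (w0,w7,w0), (w0,w7,w4), (w1,w4,w2), (w1,w7,w0), (w2,w4,w2), (w2,w7,w0), (w3,w0,w3), (w3,w0,w7), (w3,w1,w7), (w3,w4,w2), (w4,w2,w4), (w4,w2,w7), (w7,w0,w3), (w7,w0,w7), (w7,w4,w2).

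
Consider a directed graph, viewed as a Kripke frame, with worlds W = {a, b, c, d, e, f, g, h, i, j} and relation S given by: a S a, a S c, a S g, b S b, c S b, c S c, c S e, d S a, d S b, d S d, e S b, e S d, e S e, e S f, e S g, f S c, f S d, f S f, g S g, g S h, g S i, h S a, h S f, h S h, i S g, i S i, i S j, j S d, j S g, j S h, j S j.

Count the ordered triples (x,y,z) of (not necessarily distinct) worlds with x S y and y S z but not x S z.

32

Enumerating: (a,c,b), (a,c,e), (a,g,h), (a,g,i), (c,e,d), (c,e,f), (c,e,g), (d,a,c), (d,a,g), (e,d,a), (e,f,c), (e,g,h), … and 20 more.
Total: 32.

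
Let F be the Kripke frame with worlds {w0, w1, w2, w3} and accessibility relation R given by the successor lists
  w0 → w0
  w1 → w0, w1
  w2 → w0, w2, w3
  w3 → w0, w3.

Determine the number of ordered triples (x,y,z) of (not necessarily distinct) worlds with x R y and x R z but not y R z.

5

Enumerating: (w1,w0,w1), (w2,w0,w2), (w2,w0,w3), (w2,w3,w2), (w3,w0,w3).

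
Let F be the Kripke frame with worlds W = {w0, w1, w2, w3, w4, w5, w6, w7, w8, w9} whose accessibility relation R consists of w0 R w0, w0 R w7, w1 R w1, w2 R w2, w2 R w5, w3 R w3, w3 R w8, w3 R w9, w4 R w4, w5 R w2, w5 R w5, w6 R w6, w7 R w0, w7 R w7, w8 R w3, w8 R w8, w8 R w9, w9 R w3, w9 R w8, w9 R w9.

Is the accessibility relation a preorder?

Yes

Reflexive: yes — every world is R-related to itself.
Transitive: yes — every two-step R-path is closed by a direct edge.
So R is a preorder.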